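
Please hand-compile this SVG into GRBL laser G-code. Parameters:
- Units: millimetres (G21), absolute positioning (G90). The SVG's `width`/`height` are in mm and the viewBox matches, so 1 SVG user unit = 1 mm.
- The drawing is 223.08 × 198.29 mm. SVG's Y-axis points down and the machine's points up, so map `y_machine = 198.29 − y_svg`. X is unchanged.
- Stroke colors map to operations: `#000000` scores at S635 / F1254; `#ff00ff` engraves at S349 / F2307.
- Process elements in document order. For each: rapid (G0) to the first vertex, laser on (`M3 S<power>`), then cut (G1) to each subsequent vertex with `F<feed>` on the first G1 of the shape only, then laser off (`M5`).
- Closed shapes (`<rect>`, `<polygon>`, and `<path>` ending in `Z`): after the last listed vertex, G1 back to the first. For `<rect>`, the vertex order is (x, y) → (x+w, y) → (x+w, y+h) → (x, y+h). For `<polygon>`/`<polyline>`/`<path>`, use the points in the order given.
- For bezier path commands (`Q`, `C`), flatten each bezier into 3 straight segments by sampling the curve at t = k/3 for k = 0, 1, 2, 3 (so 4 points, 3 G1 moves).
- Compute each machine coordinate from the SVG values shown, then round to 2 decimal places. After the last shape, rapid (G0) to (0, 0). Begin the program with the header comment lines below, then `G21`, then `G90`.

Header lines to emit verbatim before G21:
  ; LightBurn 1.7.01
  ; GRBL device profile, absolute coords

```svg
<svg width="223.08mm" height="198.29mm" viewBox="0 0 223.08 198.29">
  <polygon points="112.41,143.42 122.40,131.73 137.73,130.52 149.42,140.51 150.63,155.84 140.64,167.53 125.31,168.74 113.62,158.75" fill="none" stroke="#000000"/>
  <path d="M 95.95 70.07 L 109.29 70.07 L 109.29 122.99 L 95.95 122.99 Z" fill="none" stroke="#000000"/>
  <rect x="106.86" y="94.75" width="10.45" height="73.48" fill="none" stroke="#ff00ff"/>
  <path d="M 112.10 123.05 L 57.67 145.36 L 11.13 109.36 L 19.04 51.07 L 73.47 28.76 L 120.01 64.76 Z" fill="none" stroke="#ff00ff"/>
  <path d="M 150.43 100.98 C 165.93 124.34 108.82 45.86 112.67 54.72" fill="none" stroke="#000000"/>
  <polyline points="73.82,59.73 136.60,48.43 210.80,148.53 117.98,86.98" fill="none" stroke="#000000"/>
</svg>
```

viewBox `0 0 223.08 198.29` with mm width/height → 1 unit = 1 mm. Flip: y_m = 198.29 − y_svg.

**Shape 1** — `<polygon>` regular polygon, stroke `#000000` → score (S635, F1254). Machine vertices: (112.41,54.87) → (122.40,66.56) → (137.73,67.77) → (149.42,57.78) → (150.63,42.45) → (140.64,30.76) → (125.31,29.55) → (113.62,39.54) → (112.41,54.87). Closed: final G1 returns to the first vertex.

**Shape 2** — `<path>` rectangle, stroke `#000000` → score (S635, F1254). Machine vertices: (95.95,128.22) → (109.29,128.22) → (109.29,75.30) → (95.95,75.30) → (95.95,128.22). Closed: final G1 returns to the first vertex.

**Shape 3** — `<rect>` rectangle, stroke `#ff00ff` → engrave (S349, F2307). Machine vertices: (106.86,103.54) → (117.31,103.54) → (117.31,30.06) → (106.86,30.06) → (106.86,103.54). Closed: final G1 returns to the first vertex.

**Shape 4** — `<path>` regular polygon, stroke `#ff00ff` → engrave (S349, F2307). Machine vertices: (112.10,75.24) → (57.67,52.93) → (11.13,88.93) → (19.04,147.22) → (73.47,169.53) → (120.01,133.53) → (112.10,75.24). Closed: final G1 returns to the first vertex.

**Shape 5** — `<path>` cubic bezier, stroke `#000000` → score (S635, F1254). Control points (SVG): P0=(150.43,100.98), P1=(165.93,124.34), P2=(108.82,45.86), P3=(112.67,54.72); sampled at t=k/3. Machine vertices: (150.43,97.31) → (146.67,100.89) → (124.19,130.32) → (112.67,143.57). Open path.

**Shape 6** — `<polyline>` open polyline, stroke `#000000` → score (S635, F1254). Machine vertices: (73.82,138.56) → (136.60,149.86) → (210.80,49.76) → (117.98,111.31). Open path.

; LightBurn 1.7.01
; GRBL device profile, absolute coords
G21
G90
G0 X112.41 Y54.87
M3 S635
G1 X122.40 Y66.56 F1254
G1 X137.73 Y67.77
G1 X149.42 Y57.78
G1 X150.63 Y42.45
G1 X140.64 Y30.76
G1 X125.31 Y29.55
G1 X113.62 Y39.54
G1 X112.41 Y54.87
M5
G0 X95.95 Y128.22
M3 S635
G1 X109.29 Y128.22 F1254
G1 X109.29 Y75.30
G1 X95.95 Y75.30
G1 X95.95 Y128.22
M5
G0 X106.86 Y103.54
M3 S349
G1 X117.31 Y103.54 F2307
G1 X117.31 Y30.06
G1 X106.86 Y30.06
G1 X106.86 Y103.54
M5
G0 X112.10 Y75.24
M3 S349
G1 X57.67 Y52.93 F2307
G1 X11.13 Y88.93
G1 X19.04 Y147.22
G1 X73.47 Y169.53
G1 X120.01 Y133.53
G1 X112.10 Y75.24
M5
G0 X150.43 Y97.31
M3 S635
G1 X146.67 Y100.89 F1254
G1 X124.19 Y130.32
G1 X112.67 Y143.57
M5
G0 X73.82 Y138.56
M3 S635
G1 X136.60 Y149.86 F1254
G1 X210.80 Y49.76
G1 X117.98 Y111.31
M5
G0 X0.00 Y0.00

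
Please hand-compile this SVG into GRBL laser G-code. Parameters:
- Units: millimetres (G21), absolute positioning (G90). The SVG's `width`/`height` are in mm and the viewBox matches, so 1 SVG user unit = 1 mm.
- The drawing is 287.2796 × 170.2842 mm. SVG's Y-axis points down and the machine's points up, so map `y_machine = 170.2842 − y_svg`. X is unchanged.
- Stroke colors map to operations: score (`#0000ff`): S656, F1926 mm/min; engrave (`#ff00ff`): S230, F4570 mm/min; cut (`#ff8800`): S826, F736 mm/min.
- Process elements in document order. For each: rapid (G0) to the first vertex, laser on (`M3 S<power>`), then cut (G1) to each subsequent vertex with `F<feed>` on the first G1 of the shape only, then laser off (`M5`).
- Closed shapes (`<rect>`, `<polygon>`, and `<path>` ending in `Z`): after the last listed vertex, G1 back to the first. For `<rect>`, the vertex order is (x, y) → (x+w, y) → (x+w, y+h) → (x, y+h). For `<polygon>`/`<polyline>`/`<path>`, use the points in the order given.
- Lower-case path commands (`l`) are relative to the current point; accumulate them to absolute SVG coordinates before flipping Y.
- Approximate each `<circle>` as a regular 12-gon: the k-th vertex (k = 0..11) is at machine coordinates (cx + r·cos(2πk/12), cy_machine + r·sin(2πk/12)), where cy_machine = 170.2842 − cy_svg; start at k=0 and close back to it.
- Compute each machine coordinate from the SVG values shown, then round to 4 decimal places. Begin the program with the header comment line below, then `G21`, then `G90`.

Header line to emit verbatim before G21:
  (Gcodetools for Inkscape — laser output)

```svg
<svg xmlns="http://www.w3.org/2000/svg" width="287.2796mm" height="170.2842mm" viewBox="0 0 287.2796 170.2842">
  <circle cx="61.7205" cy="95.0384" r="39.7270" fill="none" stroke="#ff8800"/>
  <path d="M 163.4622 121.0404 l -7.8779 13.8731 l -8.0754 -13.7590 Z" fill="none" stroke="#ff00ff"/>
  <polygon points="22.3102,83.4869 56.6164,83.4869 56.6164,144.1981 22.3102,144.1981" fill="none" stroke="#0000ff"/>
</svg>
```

1 u = 1 mm; y_m = 170.2842 − y.

[1] `<circle>` circle, #ff8800→cut S826 F736: (101.4475,75.2458) → (96.1251,95.1093) → (81.5840,109.6504) → (61.7205,114.9728) → (41.8570,109.6504) → (27.3159,95.1093) → (21.9935,75.2458) → (27.3159,55.3823) → (41.8570,40.8412) → (61.7205,35.5188) → (81.5840,40.8412) → (96.1251,55.3823) → (101.4475,75.2458) (closed)

[2] `<path>` regular polygon, #ff00ff→engrave S230 F4570: (163.4622,49.2438) → (155.5843,35.3707) → (147.5089,49.1297) → (163.4622,49.2438) (closed)

[3] `<polygon>` rectangle, #0000ff→score S656 F1926: (22.3102,86.7973) → (56.6164,86.7973) → (56.6164,26.0861) → (22.3102,26.0861) → (22.3102,86.7973) (closed)

(Gcodetools for Inkscape — laser output)
G21
G90
G0 X101.4475 Y75.2458
M3 S826
G1 X96.1251 Y95.1093 F736
G1 X81.5840 Y109.6504
G1 X61.7205 Y114.9728
G1 X41.8570 Y109.6504
G1 X27.3159 Y95.1093
G1 X21.9935 Y75.2458
G1 X27.3159 Y55.3823
G1 X41.8570 Y40.8412
G1 X61.7205 Y35.5188
G1 X81.5840 Y40.8412
G1 X96.1251 Y55.3823
G1 X101.4475 Y75.2458
M5
G0 X163.4622 Y49.2438
M3 S230
G1 X155.5843 Y35.3707 F4570
G1 X147.5089 Y49.1297
G1 X163.4622 Y49.2438
M5
G0 X22.3102 Y86.7973
M3 S656
G1 X56.6164 Y86.7973 F1926
G1 X56.6164 Y26.0861
G1 X22.3102 Y26.0861
G1 X22.3102 Y86.7973
M5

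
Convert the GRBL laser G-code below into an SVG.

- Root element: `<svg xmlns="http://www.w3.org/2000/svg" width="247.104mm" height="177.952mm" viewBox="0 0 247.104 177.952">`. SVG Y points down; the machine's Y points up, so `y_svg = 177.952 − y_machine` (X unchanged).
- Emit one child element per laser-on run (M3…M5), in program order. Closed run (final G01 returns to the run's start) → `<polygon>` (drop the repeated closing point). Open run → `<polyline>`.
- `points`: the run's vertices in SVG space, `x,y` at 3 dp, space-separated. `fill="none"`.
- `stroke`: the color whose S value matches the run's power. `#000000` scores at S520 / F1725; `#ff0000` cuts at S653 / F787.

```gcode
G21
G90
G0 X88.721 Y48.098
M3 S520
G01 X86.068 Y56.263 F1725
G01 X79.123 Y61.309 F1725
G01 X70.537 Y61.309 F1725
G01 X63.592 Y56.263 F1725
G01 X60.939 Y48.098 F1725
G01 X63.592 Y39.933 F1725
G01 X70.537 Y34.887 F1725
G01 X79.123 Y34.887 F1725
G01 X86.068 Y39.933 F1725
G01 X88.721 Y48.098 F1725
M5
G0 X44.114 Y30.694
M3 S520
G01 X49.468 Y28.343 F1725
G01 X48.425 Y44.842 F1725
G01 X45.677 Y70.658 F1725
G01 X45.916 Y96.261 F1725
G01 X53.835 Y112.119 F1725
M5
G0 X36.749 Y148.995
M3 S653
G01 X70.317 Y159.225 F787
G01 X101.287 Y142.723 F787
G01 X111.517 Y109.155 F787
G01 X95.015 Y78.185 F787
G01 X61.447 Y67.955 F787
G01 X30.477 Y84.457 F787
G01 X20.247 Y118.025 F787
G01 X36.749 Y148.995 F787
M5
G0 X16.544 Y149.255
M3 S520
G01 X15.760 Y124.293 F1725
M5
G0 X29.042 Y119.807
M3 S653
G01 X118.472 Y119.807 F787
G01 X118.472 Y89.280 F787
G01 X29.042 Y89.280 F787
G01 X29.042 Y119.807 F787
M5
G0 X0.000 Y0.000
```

<svg xmlns="http://www.w3.org/2000/svg" width="247.104mm" height="177.952mm" viewBox="0 0 247.104 177.952">
  <polygon points="88.721,129.854 86.068,121.689 79.123,116.643 70.537,116.643 63.592,121.689 60.939,129.854 63.592,138.019 70.537,143.065 79.123,143.065 86.068,138.019" fill="none" stroke="#000000"/>
  <polyline points="44.114,147.258 49.468,149.609 48.425,133.110 45.677,107.294 45.916,81.691 53.835,65.833" fill="none" stroke="#000000"/>
  <polygon points="36.749,28.957 70.317,18.727 101.287,35.229 111.517,68.797 95.015,99.767 61.447,109.997 30.477,93.495 20.247,59.927" fill="none" stroke="#ff0000"/>
  <polyline points="16.544,28.697 15.760,53.659" fill="none" stroke="#000000"/>
  <polygon points="29.042,58.145 118.472,58.145 118.472,88.672 29.042,88.672" fill="none" stroke="#ff0000"/>
</svg>

y_svg = 177.952 − y_m.

[1] S520→`#000000` (score); closed run; points: 88.721,129.854 86.068,121.689 79.123,116.643 70.537,116.643 63.592,121.689 60.939,129.854 63.592,138.019 70.537,143.065 79.123,143.065 86.068,138.019

[2] S520→`#000000` (score); open run; points: 44.114,147.258 49.468,149.609 48.425,133.110 45.677,107.294 45.916,81.691 53.835,65.833

[3] S653→`#ff0000` (cut); closed run; points: 36.749,28.957 70.317,18.727 101.287,35.229 111.517,68.797 95.015,99.767 61.447,109.997 30.477,93.495 20.247,59.927

[4] S520→`#000000` (score); open run; points: 16.544,28.697 15.760,53.659

[5] S653→`#ff0000` (cut); closed run; points: 29.042,58.145 118.472,58.145 118.472,88.672 29.042,88.672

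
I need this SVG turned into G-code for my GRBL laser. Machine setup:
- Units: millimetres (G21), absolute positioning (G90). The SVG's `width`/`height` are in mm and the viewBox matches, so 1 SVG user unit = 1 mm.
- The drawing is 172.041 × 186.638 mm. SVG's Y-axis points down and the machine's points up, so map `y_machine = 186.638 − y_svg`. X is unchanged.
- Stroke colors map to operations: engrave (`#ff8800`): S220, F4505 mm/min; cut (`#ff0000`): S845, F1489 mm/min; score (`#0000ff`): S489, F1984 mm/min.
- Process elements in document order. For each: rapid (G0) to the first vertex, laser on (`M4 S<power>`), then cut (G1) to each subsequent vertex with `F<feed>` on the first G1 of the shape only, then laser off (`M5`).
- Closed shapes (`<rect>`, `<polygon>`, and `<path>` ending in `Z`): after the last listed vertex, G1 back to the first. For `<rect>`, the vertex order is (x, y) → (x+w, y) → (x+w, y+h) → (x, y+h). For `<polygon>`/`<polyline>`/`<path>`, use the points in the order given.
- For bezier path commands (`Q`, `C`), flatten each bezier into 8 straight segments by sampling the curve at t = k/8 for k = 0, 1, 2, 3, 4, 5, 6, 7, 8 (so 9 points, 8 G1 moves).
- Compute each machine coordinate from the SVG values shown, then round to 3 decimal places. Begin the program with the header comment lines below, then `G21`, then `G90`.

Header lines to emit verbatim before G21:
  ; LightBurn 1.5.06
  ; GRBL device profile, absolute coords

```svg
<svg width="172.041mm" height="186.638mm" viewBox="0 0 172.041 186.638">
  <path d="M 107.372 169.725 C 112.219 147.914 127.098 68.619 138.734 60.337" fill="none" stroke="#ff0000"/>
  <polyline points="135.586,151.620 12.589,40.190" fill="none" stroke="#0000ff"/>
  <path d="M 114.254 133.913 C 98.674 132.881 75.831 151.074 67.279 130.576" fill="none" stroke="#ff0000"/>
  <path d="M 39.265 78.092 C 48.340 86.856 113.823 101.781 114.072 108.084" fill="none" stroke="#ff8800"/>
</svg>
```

; LightBurn 1.5.06
; GRBL device profile, absolute coords
G21
G90
G0 X107.372 Y16.913
M4 S845
G1 X109.634 Y27.536 F1489
G1 X112.681 Y42.042
G1 X116.357 Y58.925
G1 X120.507 Y76.680
G1 X124.975 Y93.801
G1 X129.606 Y108.782
G1 X134.244 Y120.117
G1 X138.734 Y126.301
M5
G0 X135.586 Y35.018
M4 S489
G1 X12.589 Y146.448 F1984
M5
G0 X114.254 Y52.725
M4 S845
G1 X108.113 Y52.324 F1489
G1 X101.544 Y50.799
G1 X94.799 Y48.830
G1 X88.131 Y47.094
G1 X81.792 Y46.270
G1 X76.036 Y47.038
G1 X71.114 Y50.076
G1 X67.279 Y56.062
M5
G0 X39.265 Y108.546
M4 S220
G1 X45.075 Y105.000 F4505
G1 X54.747 Y101.049
G1 X66.857 Y96.867
G1 X79.978 Y92.627
G1 X92.686 Y88.503
G1 X103.555 Y84.667
G1 X111.158 Y81.293
G1 X114.072 Y78.554
M5

viewBox `0 0 172.041 186.638` with mm width/height → 1 unit = 1 mm. Flip: y_m = 186.638 − y_svg.

**Shape 1** — `<path>` cubic bezier, stroke `#ff0000` → cut (S845, F1489). Control points (SVG): P0=(107.372,169.725), P1=(112.219,147.914), P2=(127.098,68.619), P3=(138.734,60.337); sampled at t=k/8. Machine vertices: (107.372,16.913) → (109.634,27.536) → (112.681,42.042) → (116.357,58.925) → (120.507,76.680) → (124.975,93.801) → (129.606,108.782) → (134.244,120.117) → (138.734,126.301). Open path.

**Shape 2** — `<polyline>` line segment, stroke `#0000ff` → score (S489, F1984). Machine vertices: (135.586,35.018) → (12.589,146.448). Open path.

**Shape 3** — `<path>` cubic bezier, stroke `#ff0000` → cut (S845, F1489). Control points (SVG): P0=(114.254,133.913), P1=(98.674,132.881), P2=(75.831,151.074), P3=(67.279,130.576); sampled at t=k/8. Machine vertices: (114.254,52.725) → (108.113,52.324) → (101.544,50.799) → (94.799,48.830) → (88.131,47.094) → (81.792,46.270) → (76.036,47.038) → (71.114,50.076) → (67.279,56.062). Open path.

**Shape 4** — `<path>` cubic bezier, stroke `#ff8800` → engrave (S220, F4505). Control points (SVG): P0=(39.265,78.092), P1=(48.340,86.856), P2=(113.823,101.781), P3=(114.072,108.084); sampled at t=k/8. Machine vertices: (39.265,108.546) → (45.075,105.000) → (54.747,101.049) → (66.857,96.867) → (79.978,92.627) → (92.686,88.503) → (103.555,84.667) → (111.158,81.293) → (114.072,78.554). Open path.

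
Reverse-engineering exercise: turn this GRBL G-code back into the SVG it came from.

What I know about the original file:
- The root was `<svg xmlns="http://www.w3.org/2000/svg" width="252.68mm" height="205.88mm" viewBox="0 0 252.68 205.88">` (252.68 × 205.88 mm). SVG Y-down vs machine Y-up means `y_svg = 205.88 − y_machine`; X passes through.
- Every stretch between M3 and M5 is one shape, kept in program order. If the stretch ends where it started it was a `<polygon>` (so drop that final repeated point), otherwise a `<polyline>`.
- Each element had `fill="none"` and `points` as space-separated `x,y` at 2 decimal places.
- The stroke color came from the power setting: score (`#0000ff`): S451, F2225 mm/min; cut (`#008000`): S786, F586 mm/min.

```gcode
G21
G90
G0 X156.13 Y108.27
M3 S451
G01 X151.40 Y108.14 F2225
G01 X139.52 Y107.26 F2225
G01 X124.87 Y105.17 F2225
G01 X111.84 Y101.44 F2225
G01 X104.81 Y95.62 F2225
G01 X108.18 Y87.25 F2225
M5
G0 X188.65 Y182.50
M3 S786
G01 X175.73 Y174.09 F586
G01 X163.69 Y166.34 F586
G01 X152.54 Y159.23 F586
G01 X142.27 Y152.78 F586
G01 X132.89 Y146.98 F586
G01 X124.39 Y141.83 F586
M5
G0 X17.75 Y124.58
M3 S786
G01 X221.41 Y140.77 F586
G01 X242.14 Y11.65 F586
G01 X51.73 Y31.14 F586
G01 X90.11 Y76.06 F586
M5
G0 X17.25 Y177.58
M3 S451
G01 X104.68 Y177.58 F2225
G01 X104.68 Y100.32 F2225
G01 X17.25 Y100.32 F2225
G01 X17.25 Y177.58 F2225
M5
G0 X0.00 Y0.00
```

<svg xmlns="http://www.w3.org/2000/svg" width="252.68mm" height="205.88mm" viewBox="0 0 252.68 205.88">
  <polyline points="156.13,97.61 151.40,97.74 139.52,98.62 124.87,100.71 111.84,104.44 104.81,110.26 108.18,118.63" fill="none" stroke="#0000ff"/>
  <polyline points="188.65,23.38 175.73,31.79 163.69,39.54 152.54,46.65 142.27,53.10 132.89,58.90 124.39,64.05" fill="none" stroke="#008000"/>
  <polyline points="17.75,81.30 221.41,65.11 242.14,194.23 51.73,174.74 90.11,129.82" fill="none" stroke="#008000"/>
  <polygon points="17.25,28.30 104.68,28.30 104.68,105.56 17.25,105.56" fill="none" stroke="#0000ff"/>
</svg>

Machine Y-up, SVG Y-down with viewBox height 205.88, so y_svg = 205.88 − y_machine; X carries over.

Run 1: S451 ⇒ score layer `#0000ff`. The run is open, so emit a `<polyline>` with points (Y-flipped): 156.13,97.61 151.40,97.74 139.52,98.62 124.87,100.71 111.84,104.44 104.81,110.26 108.18,118.63.

Run 2: the run's S786 means `#008000` (cut). The run is open, so emit a `<polyline>` with points (Y-flipped): 188.65,23.38 175.73,31.79 163.69,39.54 152.54,46.65 142.27,53.10 132.89,58.90 124.39,64.05.

Run 3: the run's S786 means `#008000` (cut). The run is open, so emit a `<polyline>` with points (Y-flipped): 17.75,81.30 221.41,65.11 242.14,194.23 51.73,174.74 90.11,129.82.

Run 4: S451 ⇒ score layer `#0000ff`. The run returns to its start, so emit a `<polygon>` with points (Y-flipped): 17.25,28.30 104.68,28.30 104.68,105.56 17.25,105.56.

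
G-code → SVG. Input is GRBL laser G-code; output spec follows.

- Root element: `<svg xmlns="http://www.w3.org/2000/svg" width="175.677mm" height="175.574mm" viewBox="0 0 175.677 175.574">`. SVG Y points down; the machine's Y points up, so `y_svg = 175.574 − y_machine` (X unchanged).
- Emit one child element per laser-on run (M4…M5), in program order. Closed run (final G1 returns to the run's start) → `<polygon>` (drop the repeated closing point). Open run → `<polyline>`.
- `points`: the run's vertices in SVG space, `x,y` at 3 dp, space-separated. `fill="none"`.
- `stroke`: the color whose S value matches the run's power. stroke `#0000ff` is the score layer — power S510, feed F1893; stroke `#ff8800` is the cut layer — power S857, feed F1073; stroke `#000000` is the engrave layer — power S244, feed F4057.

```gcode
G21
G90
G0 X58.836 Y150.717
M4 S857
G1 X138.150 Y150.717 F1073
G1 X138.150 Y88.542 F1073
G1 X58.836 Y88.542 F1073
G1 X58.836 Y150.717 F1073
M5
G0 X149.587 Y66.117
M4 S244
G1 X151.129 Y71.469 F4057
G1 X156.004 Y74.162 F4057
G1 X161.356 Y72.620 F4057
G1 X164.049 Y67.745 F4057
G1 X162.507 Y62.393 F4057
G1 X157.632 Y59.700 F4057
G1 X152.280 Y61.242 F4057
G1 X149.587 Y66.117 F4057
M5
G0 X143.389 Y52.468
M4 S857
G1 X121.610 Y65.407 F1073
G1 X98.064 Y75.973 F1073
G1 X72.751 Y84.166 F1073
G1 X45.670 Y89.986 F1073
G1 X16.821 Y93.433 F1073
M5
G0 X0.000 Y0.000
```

<svg xmlns="http://www.w3.org/2000/svg" width="175.677mm" height="175.574mm" viewBox="0 0 175.677 175.574">
  <polygon points="58.836,24.857 138.150,24.857 138.150,87.032 58.836,87.032" fill="none" stroke="#ff8800"/>
  <polygon points="149.587,109.457 151.129,104.105 156.004,101.412 161.356,102.954 164.049,107.829 162.507,113.181 157.632,115.874 152.280,114.332" fill="none" stroke="#000000"/>
  <polyline points="143.389,123.106 121.610,110.167 98.064,99.601 72.751,91.408 45.670,85.588 16.821,82.141" fill="none" stroke="#ff8800"/>
</svg>

y_svg = 175.574 − y_m.

[1] S857→`#ff8800` (cut); closed run; points: 58.836,24.857 138.150,24.857 138.150,87.032 58.836,87.032

[2] S244→`#000000` (engrave); closed run; points: 149.587,109.457 151.129,104.105 156.004,101.412 161.356,102.954 164.049,107.829 162.507,113.181 157.632,115.874 152.280,114.332

[3] S857→`#ff8800` (cut); open run; points: 143.389,123.106 121.610,110.167 98.064,99.601 72.751,91.408 45.670,85.588 16.821,82.141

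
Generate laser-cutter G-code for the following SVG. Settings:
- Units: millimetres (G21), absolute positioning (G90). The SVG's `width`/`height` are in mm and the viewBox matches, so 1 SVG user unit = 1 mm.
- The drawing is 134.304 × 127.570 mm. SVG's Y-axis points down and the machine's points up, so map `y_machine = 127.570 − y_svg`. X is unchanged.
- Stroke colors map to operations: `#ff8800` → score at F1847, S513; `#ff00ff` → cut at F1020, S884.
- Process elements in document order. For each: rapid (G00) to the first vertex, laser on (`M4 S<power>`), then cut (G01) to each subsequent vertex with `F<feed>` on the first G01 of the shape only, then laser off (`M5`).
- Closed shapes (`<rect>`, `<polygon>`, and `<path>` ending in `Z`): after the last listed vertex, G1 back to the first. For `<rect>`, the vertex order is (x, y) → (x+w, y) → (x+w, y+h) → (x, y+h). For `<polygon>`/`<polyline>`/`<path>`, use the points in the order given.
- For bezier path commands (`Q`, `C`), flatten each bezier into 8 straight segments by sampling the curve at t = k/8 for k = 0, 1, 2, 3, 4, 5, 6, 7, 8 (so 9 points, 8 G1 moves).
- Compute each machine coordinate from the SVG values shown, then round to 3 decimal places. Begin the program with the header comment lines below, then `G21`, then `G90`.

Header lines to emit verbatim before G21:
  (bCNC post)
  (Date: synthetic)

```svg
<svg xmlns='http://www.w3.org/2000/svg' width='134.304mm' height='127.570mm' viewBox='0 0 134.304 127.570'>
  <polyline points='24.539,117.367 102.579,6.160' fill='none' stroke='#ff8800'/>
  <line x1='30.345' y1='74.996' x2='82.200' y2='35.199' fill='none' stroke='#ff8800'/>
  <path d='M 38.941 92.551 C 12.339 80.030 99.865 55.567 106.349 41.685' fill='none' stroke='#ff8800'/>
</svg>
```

viewBox `0 0 134.304 127.570` with mm width/height → 1 unit = 1 mm. Flip: y_m = 127.570 − y_svg.

**Shape 1** — `<polyline>` line segment, stroke `#ff8800` → score (S513, F1847). Machine vertices: (24.539,10.203) → (102.579,121.410). Open path.

**Shape 2** — `<line>` line segment, stroke `#ff8800` → score (S513, F1847). Machine vertices: (30.345,52.574) → (82.200,92.371). Open path.

**Shape 3** — `<path>` cubic bezier, stroke `#ff8800` → score (S513, F1847). Control points (SVG): P0=(38.941,92.551), P1=(12.339,80.030), P2=(99.865,55.567), P3=(106.349,41.685); sampled at t=k/8. Machine vertices: (38.941,35.019) → (33.934,40.230) → (37.339,46.297) → (46.869,52.955) → (60.238,59.942) → (75.157,66.992) → (89.340,73.841) → (100.500,80.227) → (106.349,85.885). Open path.

(bCNC post)
(Date: synthetic)
G21
G90
G00 X24.539 Y10.203
M4 S513
G01 X102.579 Y121.410 F1847
M5
G00 X30.345 Y52.574
M4 S513
G01 X82.200 Y92.371 F1847
M5
G00 X38.941 Y35.019
M4 S513
G01 X33.934 Y40.230 F1847
G01 X37.339 Y46.297
G01 X46.869 Y52.955
G01 X60.238 Y59.942
G01 X75.157 Y66.992
G01 X89.340 Y73.841
G01 X100.500 Y80.227
G01 X106.349 Y85.885
M5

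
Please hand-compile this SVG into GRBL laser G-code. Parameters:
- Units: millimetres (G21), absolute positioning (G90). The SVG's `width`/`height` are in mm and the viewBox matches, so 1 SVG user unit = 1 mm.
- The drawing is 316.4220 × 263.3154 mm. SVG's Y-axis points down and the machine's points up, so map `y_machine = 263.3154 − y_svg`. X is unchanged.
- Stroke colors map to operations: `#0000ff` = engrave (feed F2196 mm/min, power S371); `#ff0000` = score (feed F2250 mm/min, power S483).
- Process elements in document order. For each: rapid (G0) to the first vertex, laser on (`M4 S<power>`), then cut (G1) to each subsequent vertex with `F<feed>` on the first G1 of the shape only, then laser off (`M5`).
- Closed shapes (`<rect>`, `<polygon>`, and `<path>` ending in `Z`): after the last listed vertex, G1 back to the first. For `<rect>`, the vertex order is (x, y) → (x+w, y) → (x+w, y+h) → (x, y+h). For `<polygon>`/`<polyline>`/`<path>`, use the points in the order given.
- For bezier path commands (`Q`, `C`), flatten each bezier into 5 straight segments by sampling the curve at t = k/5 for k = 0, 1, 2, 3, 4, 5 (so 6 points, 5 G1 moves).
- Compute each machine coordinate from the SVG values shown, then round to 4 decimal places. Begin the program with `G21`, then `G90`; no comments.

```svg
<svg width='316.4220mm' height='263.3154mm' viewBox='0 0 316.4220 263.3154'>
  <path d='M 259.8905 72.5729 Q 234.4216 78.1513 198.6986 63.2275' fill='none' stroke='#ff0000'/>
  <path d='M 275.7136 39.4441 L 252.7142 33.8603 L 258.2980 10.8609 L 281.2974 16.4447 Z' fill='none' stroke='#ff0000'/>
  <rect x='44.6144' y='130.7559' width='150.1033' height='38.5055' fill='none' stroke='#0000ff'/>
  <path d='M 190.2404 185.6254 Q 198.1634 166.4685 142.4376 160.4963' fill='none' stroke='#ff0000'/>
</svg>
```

1 u = 1 mm; y_m = 263.3154 − y.

[1] `<path>` quadratic bezier, #ff0000→score S483 F2250: (259.8905,190.7425) → (249.2928,189.3312) → (237.8747,189.5601) → (225.6363,191.4292) → (212.5776,194.9385) → (198.6986,200.0879)

[2] `<path>` regular polygon, #ff0000→score S483 F2250: (275.7136,223.8713) → (252.7142,229.4551) → (258.2980,252.4545) → (281.2974,246.8707) → (275.7136,223.8713) (closed)

[3] `<rect>` rectangle, #0000ff→engrave S371 F2196: (44.6144,132.5595) → (194.7177,132.5595) → (194.7177,94.0540) → (44.6144,94.0540) → (44.6144,132.5595) (closed)

[4] `<path>` quadratic bezier, #ff0000→score S483 F2250: (190.2404,77.6900) → (190.8636,84.8254) → (186.3950,90.9060) → (176.8344,95.9318) → (162.1820,99.9028) → (142.4376,102.8191)

G21
G90
G0 X259.8905 Y190.7425
M4 S483
G1 X249.2928 Y189.3312 F2250
G1 X237.8747 Y189.5601
G1 X225.6363 Y191.4292
G1 X212.5776 Y194.9385
G1 X198.6986 Y200.0879
M5
G0 X275.7136 Y223.8713
M4 S483
G1 X252.7142 Y229.4551 F2250
G1 X258.2980 Y252.4545
G1 X281.2974 Y246.8707
G1 X275.7136 Y223.8713
M5
G0 X44.6144 Y132.5595
M4 S371
G1 X194.7177 Y132.5595 F2196
G1 X194.7177 Y94.0540
G1 X44.6144 Y94.0540
G1 X44.6144 Y132.5595
M5
G0 X190.2404 Y77.6900
M4 S483
G1 X190.8636 Y84.8254 F2250
G1 X186.3950 Y90.9060
G1 X176.8344 Y95.9318
G1 X162.1820 Y99.9028
G1 X142.4376 Y102.8191
M5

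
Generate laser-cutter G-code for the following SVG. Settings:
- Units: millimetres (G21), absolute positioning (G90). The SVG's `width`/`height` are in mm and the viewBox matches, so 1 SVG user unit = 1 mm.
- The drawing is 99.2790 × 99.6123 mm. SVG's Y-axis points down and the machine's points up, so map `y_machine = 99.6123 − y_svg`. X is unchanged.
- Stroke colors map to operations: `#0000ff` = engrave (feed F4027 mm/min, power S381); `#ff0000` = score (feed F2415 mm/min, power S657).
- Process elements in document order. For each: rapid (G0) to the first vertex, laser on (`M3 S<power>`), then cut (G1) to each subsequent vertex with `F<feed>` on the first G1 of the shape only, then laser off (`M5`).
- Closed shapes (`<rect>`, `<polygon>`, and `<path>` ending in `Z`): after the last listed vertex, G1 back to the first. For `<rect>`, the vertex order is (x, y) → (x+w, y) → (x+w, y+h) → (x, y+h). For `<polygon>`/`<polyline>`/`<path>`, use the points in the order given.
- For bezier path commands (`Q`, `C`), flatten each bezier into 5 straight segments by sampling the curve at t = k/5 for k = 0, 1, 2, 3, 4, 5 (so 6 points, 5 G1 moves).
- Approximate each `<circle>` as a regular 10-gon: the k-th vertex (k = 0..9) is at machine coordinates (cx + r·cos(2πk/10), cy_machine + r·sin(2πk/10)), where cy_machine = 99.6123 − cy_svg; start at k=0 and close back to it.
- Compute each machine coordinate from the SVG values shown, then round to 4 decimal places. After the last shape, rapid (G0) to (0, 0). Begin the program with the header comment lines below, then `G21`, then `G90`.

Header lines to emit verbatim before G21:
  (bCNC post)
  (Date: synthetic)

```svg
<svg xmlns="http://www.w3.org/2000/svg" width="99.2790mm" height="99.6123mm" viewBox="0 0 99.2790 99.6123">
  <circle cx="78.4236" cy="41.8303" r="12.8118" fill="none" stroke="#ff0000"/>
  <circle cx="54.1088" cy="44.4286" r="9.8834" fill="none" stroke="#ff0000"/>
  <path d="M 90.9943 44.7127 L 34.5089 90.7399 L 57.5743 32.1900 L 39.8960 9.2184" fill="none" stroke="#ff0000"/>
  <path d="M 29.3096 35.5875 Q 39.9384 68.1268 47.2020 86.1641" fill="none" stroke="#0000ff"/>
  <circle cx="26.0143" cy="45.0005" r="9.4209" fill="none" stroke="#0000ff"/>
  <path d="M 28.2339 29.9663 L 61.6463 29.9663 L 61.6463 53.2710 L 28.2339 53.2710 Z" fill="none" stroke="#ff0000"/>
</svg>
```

Since the viewBox matches the mm dimensions, user units are millimetres directly. The only transform is the Y-flip y_m = 99.6123 − y_svg.

Shape 1 is a circle drawn with `<circle>`. Its stroke #ff0000 means score at S657, F2415. After flipping Y the toolpath is (91.2354,57.7820) → (88.7886,65.3126) → (82.3827,69.9667) → (74.4645,69.9667) → (68.0586,65.3126) → (65.6118,57.7820) → (68.0586,50.2514) → (74.4645,45.5973) → (82.3827,45.5973) → (88.7886,50.2514) → (91.2354,57.7820), returning to the start.

Shape 2 is a circle drawn with `<circle>`. Its stroke #ff0000 means score at S657, F2415. After flipping Y the toolpath is (63.9922,55.1837) → (62.1046,60.9930) → (57.1629,64.5834) → (51.0547,64.5834) → (46.1130,60.9930) → (44.2254,55.1837) → (46.1130,49.3744) → (51.0547,45.7840) → (57.1629,45.7840) → (62.1046,49.3744) → (63.9922,55.1837), returning to the start.

Shape 3 is a open polyline drawn with `<path>`. Its stroke #ff0000 means score at S657, F2415. After flipping Y the toolpath is (90.9943,54.8996) → (34.5089,8.8724) → (57.5743,67.4223) → (39.8960,90.3939).

Shape 4 is a quadratic bezier drawn with `<path>`. Its stroke #0000ff means engrave at S381, F4027. After flipping Y the toolpath is (29.3096,64.0248) → (33.4265,51.5892) → (37.2742,40.3137) → (40.8527,30.1984) → (44.1620,21.2432) → (47.2020,13.4482).

Shape 5 is a circle drawn with `<circle>`. Its stroke #0000ff means engrave at S381, F4027. After flipping Y the toolpath is (35.4352,54.6118) → (33.6360,60.1493) → (28.9255,63.5716) → (23.1031,63.5716) → (18.3926,60.1493) → (16.5934,54.6118) → (18.3926,49.0743) → (23.1031,45.6520) → (28.9255,45.6520) → (33.6360,49.0743) → (35.4352,54.6118), returning to the start.

Shape 6 is a rectangle drawn with `<path>`. Its stroke #ff0000 means score at S657, F2415. After flipping Y the toolpath is (28.2339,69.6460) → (61.6463,69.6460) → (61.6463,46.3413) → (28.2339,46.3413) → (28.2339,69.6460), returning to the start.

(bCNC post)
(Date: synthetic)
G21
G90
G0 X91.2354 Y57.7820
M3 S657
G1 X88.7886 Y65.3126 F2415
G1 X82.3827 Y69.9667
G1 X74.4645 Y69.9667
G1 X68.0586 Y65.3126
G1 X65.6118 Y57.7820
G1 X68.0586 Y50.2514
G1 X74.4645 Y45.5973
G1 X82.3827 Y45.5973
G1 X88.7886 Y50.2514
G1 X91.2354 Y57.7820
M5
G0 X63.9922 Y55.1837
M3 S657
G1 X62.1046 Y60.9930 F2415
G1 X57.1629 Y64.5834
G1 X51.0547 Y64.5834
G1 X46.1130 Y60.9930
G1 X44.2254 Y55.1837
G1 X46.1130 Y49.3744
G1 X51.0547 Y45.7840
G1 X57.1629 Y45.7840
G1 X62.1046 Y49.3744
G1 X63.9922 Y55.1837
M5
G0 X90.9943 Y54.8996
M3 S657
G1 X34.5089 Y8.8724 F2415
G1 X57.5743 Y67.4223
G1 X39.8960 Y90.3939
M5
G0 X29.3096 Y64.0248
M3 S381
G1 X33.4265 Y51.5892 F4027
G1 X37.2742 Y40.3137
G1 X40.8527 Y30.1984
G1 X44.1620 Y21.2432
G1 X47.2020 Y13.4482
M5
G0 X35.4352 Y54.6118
M3 S381
G1 X33.6360 Y60.1493 F4027
G1 X28.9255 Y63.5716
G1 X23.1031 Y63.5716
G1 X18.3926 Y60.1493
G1 X16.5934 Y54.6118
G1 X18.3926 Y49.0743
G1 X23.1031 Y45.6520
G1 X28.9255 Y45.6520
G1 X33.6360 Y49.0743
G1 X35.4352 Y54.6118
M5
G0 X28.2339 Y69.6460
M3 S657
G1 X61.6463 Y69.6460 F2415
G1 X61.6463 Y46.3413
G1 X28.2339 Y46.3413
G1 X28.2339 Y69.6460
M5
G0 X0.0000 Y0.0000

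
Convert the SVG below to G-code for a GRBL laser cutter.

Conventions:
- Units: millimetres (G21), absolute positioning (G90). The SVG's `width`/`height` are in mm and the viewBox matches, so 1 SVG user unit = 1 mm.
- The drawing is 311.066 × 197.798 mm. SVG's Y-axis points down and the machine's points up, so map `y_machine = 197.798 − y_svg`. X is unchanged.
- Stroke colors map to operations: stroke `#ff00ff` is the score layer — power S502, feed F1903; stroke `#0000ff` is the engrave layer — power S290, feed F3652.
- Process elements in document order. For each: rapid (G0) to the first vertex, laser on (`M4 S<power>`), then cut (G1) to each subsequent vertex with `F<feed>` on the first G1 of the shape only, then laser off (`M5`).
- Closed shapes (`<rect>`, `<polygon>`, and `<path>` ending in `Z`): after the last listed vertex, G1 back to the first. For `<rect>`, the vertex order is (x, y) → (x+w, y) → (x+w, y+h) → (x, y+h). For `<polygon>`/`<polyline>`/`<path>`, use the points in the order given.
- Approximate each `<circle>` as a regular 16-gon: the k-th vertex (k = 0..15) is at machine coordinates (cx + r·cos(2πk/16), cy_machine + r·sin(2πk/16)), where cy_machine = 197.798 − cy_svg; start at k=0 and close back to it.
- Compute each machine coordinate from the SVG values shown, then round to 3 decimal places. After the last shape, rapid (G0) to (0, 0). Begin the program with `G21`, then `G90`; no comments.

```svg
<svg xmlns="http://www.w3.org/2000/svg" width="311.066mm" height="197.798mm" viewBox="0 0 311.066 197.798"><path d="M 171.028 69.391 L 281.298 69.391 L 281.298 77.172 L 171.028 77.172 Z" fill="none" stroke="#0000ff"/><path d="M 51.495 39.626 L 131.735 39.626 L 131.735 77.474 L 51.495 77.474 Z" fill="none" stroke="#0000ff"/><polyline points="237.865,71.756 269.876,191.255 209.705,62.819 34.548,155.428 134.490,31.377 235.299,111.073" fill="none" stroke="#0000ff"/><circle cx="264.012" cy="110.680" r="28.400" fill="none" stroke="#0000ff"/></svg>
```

G21
G90
G0 X171.028 Y128.407
M4 S290
G1 X281.298 Y128.407 F3652
G1 X281.298 Y120.626
G1 X171.028 Y120.626
G1 X171.028 Y128.407
M5
G0 X51.495 Y158.172
M4 S290
G1 X131.735 Y158.172 F3652
G1 X131.735 Y120.324
G1 X51.495 Y120.324
G1 X51.495 Y158.172
M5
G0 X237.865 Y126.042
M4 S290
G1 X269.876 Y6.543 F3652
G1 X209.705 Y134.979
G1 X34.548 Y42.370
G1 X134.490 Y166.421
G1 X235.299 Y86.725
M5
G0 X292.412 Y87.118
M4 S290
G1 X290.250 Y97.986 F3652
G1 X284.094 Y107.200
G1 X274.880 Y113.356
G1 X264.012 Y115.518
G1 X253.144 Y113.356
G1 X243.930 Y107.200
G1 X237.774 Y97.986
G1 X235.612 Y87.118
G1 X237.774 Y76.250
G1 X243.930 Y67.036
G1 X253.144 Y60.880
G1 X264.012 Y58.718
G1 X274.880 Y60.880
G1 X284.094 Y67.036
G1 X290.250 Y76.250
G1 X292.412 Y87.118
M5
G0 X0.000 Y0.000

Since the viewBox matches the mm dimensions, user units are millimetres directly. The only transform is the Y-flip y_m = 197.798 − y_svg.

Shape 1 is a rectangle drawn with `<path>`. Its stroke #0000ff means engrave at S290, F3652. After flipping Y the toolpath is (171.028,128.407) → (281.298,128.407) → (281.298,120.626) → (171.028,120.626) → (171.028,128.407), returning to the start.

Shape 2 is a rectangle drawn with `<path>`. Its stroke #0000ff means engrave at S290, F3652. After flipping Y the toolpath is (51.495,158.172) → (131.735,158.172) → (131.735,120.324) → (51.495,120.324) → (51.495,158.172), returning to the start.

Shape 3 is a open polyline drawn with `<polyline>`. Its stroke #0000ff means engrave at S290, F3652. After flipping Y the toolpath is (237.865,126.042) → (269.876,6.543) → (209.705,134.979) → (34.548,42.370) → (134.490,166.421) → (235.299,86.725).

Shape 4 is a circle drawn with `<circle>`. Its stroke #0000ff means engrave at S290, F3652. After flipping Y the toolpath is (292.412,87.118) → (290.250,97.986) → (284.094,107.200) → (274.880,113.356) → (264.012,115.518) → (253.144,113.356) → (243.930,107.200) → (237.774,97.986) → (235.612,87.118) → (237.774,76.250) → (243.930,67.036) → (253.144,60.880) → (264.012,58.718) → (274.880,60.880) → (284.094,67.036) → (290.250,76.250) → (292.412,87.118), returning to the start.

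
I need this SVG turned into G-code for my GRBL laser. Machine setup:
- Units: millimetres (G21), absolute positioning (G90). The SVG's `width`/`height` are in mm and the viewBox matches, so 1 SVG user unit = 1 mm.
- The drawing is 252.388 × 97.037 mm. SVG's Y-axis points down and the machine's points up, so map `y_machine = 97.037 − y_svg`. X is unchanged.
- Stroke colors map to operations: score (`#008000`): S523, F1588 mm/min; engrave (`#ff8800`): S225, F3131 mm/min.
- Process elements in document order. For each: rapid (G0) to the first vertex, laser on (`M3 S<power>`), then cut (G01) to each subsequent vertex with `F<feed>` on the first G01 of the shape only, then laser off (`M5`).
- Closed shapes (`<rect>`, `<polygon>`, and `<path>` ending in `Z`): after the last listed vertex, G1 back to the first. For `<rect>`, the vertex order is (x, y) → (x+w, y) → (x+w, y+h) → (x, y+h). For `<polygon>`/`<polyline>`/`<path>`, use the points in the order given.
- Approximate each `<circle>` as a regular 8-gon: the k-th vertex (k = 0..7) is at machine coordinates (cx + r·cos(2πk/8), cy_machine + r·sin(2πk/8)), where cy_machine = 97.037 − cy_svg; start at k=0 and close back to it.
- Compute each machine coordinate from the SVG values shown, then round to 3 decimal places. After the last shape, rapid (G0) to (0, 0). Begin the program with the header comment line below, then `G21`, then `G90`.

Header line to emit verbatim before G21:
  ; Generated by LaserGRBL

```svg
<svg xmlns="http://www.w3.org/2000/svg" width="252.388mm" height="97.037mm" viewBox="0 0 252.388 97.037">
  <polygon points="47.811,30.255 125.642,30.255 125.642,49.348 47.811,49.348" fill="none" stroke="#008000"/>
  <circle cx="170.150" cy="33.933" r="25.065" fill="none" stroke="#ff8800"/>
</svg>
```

; Generated by LaserGRBL
G21
G90
G0 X47.811 Y66.782
M3 S523
G01 X125.642 Y66.782 F1588
G01 X125.642 Y47.689
G01 X47.811 Y47.689
G01 X47.811 Y66.782
M5
G0 X195.215 Y63.104
M3 S225
G01 X187.874 Y80.828 F3131
G01 X170.150 Y88.169
G01 X152.426 Y80.828
G01 X145.085 Y63.104
G01 X152.426 Y45.380
G01 X170.150 Y38.039
G01 X187.874 Y45.380
G01 X195.215 Y63.104
M5
G0 X0.000 Y0.000

Since the viewBox matches the mm dimensions, user units are millimetres directly. The only transform is the Y-flip y_m = 97.037 − y_svg.

Shape 1 is a rectangle drawn with `<polygon>`. Its stroke #008000 means score at S523, F1588. After flipping Y the toolpath is (47.811,66.782) → (125.642,66.782) → (125.642,47.689) → (47.811,47.689) → (47.811,66.782), returning to the start.

Shape 2 is a circle drawn with `<circle>`. Its stroke #ff8800 means engrave at S225, F3131. After flipping Y the toolpath is (195.215,63.104) → (187.874,80.828) → (170.150,88.169) → (152.426,80.828) → (145.085,63.104) → (152.426,45.380) → (170.150,38.039) → (187.874,45.380) → (195.215,63.104), returning to the start.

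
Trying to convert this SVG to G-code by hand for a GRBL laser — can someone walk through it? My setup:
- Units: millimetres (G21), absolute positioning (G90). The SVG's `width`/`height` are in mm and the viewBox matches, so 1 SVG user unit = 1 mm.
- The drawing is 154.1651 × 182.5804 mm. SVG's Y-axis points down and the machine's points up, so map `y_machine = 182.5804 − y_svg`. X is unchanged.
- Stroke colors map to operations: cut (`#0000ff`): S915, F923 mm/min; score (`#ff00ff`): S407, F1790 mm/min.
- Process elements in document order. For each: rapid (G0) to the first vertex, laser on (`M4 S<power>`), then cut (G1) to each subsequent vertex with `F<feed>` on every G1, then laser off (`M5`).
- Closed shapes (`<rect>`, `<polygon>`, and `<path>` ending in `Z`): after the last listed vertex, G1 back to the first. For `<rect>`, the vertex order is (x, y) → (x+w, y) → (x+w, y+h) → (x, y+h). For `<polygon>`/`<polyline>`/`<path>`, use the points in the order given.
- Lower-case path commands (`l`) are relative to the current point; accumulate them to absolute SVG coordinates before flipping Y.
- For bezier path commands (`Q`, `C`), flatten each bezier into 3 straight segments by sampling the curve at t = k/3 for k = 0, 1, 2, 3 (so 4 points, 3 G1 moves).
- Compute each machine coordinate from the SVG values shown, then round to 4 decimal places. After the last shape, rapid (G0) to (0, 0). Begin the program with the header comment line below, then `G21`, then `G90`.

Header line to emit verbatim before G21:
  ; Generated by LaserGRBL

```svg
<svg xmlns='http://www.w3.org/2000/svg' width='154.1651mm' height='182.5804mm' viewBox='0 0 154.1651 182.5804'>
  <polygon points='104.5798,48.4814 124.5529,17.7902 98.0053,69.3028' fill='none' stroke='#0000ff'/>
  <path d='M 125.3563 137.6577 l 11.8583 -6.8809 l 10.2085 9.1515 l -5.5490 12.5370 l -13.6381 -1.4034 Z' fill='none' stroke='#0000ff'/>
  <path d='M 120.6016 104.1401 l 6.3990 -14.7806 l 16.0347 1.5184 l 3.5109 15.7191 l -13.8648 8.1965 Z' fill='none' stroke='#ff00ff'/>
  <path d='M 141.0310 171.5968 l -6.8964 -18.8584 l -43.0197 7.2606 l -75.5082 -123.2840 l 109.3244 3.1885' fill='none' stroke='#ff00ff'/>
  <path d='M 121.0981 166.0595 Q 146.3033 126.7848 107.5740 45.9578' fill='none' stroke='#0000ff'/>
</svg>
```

Since the viewBox matches the mm dimensions, user units are millimetres directly. The only transform is the Y-flip y_m = 182.5804 − y_svg.

Shape 1 is a closed polygon drawn with `<polygon>`. Its stroke #0000ff means cut at S915, F923. After flipping Y the toolpath is (104.5798,134.0990) → (124.5529,164.7902) → (98.0053,113.2776) → (104.5798,134.0990), returning to the start.

Shape 2 is a regular polygon drawn with `<path>`. Its stroke #0000ff means cut at S915, F923. After flipping Y the toolpath is (125.3563,44.9227) → (137.2146,51.8036) → (147.4231,42.6521) → (141.8741,30.1151) → (128.2360,31.5185) → (125.3563,44.9227), returning to the start.

Shape 3 is a regular polygon drawn with `<path>`. Its stroke #ff00ff means score at S407, F1790. After flipping Y the toolpath is (120.6016,78.4403) → (127.0006,93.2209) → (143.0353,91.7025) → (146.5462,75.9834) → (132.6814,67.7869) → (120.6016,78.4403), returning to the start.

Shape 4 is a open polyline drawn with `<path>`. Its stroke #ff00ff means score at S407, F1790. After flipping Y the toolpath is (141.0310,10.9836) → (134.1346,29.8420) → (91.1149,22.5814) → (15.6067,145.8654) → (124.9311,142.6769).

Shape 5 is a quadratic bezier drawn with `<path>`. Its stroke #0000ff means cut at S915, F923. After flipping Y the toolpath is (121.0981,16.5209) → (130.7977,47.3210) → (126.2897,87.3549) → (107.5740,136.6226).

; Generated by LaserGRBL
G21
G90
G0 X104.5798 Y134.0990
M4 S915
G1 X124.5529 Y164.7902 F923
G1 X98.0053 Y113.2776 F923
G1 X104.5798 Y134.0990 F923
M5
G0 X125.3563 Y44.9227
M4 S915
G1 X137.2146 Y51.8036 F923
G1 X147.4231 Y42.6521 F923
G1 X141.8741 Y30.1151 F923
G1 X128.2360 Y31.5185 F923
G1 X125.3563 Y44.9227 F923
M5
G0 X120.6016 Y78.4403
M4 S407
G1 X127.0006 Y93.2209 F1790
G1 X143.0353 Y91.7025 F1790
G1 X146.5462 Y75.9834 F1790
G1 X132.6814 Y67.7869 F1790
G1 X120.6016 Y78.4403 F1790
M5
G0 X141.0310 Y10.9836
M4 S407
G1 X134.1346 Y29.8420 F1790
G1 X91.1149 Y22.5814 F1790
G1 X15.6067 Y145.8654 F1790
G1 X124.9311 Y142.6769 F1790
M5
G0 X121.0981 Y16.5209
M4 S915
G1 X130.7977 Y47.3210 F923
G1 X126.2897 Y87.3549 F923
G1 X107.5740 Y136.6226 F923
M5
G0 X0.0000 Y0.0000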